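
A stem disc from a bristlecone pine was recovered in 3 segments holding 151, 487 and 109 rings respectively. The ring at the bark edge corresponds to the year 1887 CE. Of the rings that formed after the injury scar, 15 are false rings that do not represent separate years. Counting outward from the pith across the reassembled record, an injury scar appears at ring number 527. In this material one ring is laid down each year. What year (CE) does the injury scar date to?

Total rings = 151 + 487 + 109 = 747.
The injury scar sits at ring 527 from the pith, so 747 − 527 = 220 rings formed after it.
220 − 15 false = 205 true rings after the injury scar.
Counting back 205 years from 1887 CE places the injury scar in 1887 − 205 = 1682 CE.

1682 CE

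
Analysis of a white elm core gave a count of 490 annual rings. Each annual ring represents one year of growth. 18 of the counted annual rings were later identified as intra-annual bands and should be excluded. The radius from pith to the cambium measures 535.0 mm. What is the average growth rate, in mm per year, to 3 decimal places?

1.133 mm per year

After corrections the count is 490 − 18 = 472 annual rings.
Extension rate ≈ 535.0 / 472 = 1.133 mm per year.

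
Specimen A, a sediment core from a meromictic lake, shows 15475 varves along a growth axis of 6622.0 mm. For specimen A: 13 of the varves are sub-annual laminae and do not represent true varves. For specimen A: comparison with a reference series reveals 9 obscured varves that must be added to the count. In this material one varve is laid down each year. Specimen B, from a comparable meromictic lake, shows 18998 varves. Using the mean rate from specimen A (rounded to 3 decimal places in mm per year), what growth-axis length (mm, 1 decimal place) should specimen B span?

8131.1 mm

Specimen A: adjusted count: 15475 − 13 + 9 = 15471 varves.
A: Extension rate ≈ 6622.0 / 15471 = 0.428 mm/year.
B's length ≈ 0.428 × 18998 = 8131.1 mm.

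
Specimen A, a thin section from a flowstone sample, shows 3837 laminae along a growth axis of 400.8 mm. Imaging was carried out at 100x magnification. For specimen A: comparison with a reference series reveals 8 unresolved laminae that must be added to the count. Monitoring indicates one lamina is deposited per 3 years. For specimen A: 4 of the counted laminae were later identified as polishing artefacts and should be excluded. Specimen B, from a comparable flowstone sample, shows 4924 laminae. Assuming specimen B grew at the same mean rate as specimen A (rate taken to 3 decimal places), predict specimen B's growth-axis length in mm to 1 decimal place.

517.0 mm

Specimen A: true lamina count = 3837 − 4 + 8 = 3841.
Specimen A: multiplying by 3 years per lamina: 3841 × 3 = 11523 years.
A: Extension rate ≈ 400.8 / 11523 = 0.035 mm/year.
Specimen B: 4924 laminae at 3 years each span 4924 × 3 = 14772 years. Length of B = 0.035 × 14772 = 517.0 mm.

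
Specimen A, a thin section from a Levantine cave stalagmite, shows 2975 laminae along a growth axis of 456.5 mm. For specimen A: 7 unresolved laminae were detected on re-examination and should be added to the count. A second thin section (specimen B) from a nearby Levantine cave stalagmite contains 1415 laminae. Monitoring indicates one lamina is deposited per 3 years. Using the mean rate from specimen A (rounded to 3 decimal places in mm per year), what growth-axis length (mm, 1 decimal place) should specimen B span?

216.5 mm

Specimen A: true lamina count = 2975 + 7 = 2982.
Specimen A: 2982 laminae at 3 years each span 2982 × 3 = 8946 years.
A: Mean rate = 456.5 mm / 8946 years ≈ 0.051 mm/yr.
Specimen B: at 3 years per lamina, 1415 × 3 = 4245 years. B's length ≈ 0.051 × 4245 = 216.5 mm.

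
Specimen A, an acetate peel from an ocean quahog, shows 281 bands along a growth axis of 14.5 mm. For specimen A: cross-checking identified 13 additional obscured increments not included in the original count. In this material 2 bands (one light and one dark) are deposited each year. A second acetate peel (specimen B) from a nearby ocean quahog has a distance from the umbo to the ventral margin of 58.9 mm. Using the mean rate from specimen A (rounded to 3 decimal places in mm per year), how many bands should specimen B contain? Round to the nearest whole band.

Specimen A: adjusted count: 281 + 13 = 294 bands.
Specimen A: with 2 bands per year, 294 / 2 = 147 years.
A: 14.5 mm over 147 years gives 14.5 / 147 ≈ 0.099 mm/year.
Specimen B: 58.9 mm / 0.099 mm per year = 594.95 years; at 2 bands per year that is 594.95 × 2 ≈ 1190 bands.

1190 bands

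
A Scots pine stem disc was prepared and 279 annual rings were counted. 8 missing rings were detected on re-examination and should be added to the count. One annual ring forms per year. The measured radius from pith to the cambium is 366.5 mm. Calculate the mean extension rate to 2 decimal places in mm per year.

1.28 mm per year

Correcting the raw count gives 279 + 8 = 287 true annual rings.
366.5 mm over 287 years gives 366.5 / 287 ≈ 1.28 mm per year.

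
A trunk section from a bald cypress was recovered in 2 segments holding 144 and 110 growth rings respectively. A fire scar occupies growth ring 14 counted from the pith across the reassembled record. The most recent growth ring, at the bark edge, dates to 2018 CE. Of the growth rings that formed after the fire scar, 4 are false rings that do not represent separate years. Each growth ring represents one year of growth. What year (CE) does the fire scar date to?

Total growth rings = 144 + 110 = 254.
Between growth ring 14 and the bark edge there are 254 − 14 = 240 growth rings.
240 − 4 false = 236 true growth rings after the fire scar.
The growth ring at the bark edge is 2018 CE, so the fire scar dates to 2018 − 236 = 1782 CE.

1782 CE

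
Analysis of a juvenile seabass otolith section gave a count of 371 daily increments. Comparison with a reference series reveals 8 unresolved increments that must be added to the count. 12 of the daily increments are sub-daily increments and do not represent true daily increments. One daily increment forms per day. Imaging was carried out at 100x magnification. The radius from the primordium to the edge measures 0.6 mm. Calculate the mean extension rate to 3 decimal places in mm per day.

After corrections the count is 371 − 12 + 8 = 367 daily increments.
Mean rate = 0.6 mm / 367 days ≈ 0.002 mm per day.

0.002 mm per day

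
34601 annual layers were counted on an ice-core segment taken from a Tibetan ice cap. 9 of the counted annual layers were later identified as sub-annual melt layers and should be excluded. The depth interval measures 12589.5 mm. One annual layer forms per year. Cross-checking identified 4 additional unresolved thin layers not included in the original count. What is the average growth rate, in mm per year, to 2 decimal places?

After corrections the count is 34601 − 9 + 4 = 34596 annual layers.
Extension rate ≈ 12589.5 / 34596 = 0.36 mm per year.

0.36 mm per year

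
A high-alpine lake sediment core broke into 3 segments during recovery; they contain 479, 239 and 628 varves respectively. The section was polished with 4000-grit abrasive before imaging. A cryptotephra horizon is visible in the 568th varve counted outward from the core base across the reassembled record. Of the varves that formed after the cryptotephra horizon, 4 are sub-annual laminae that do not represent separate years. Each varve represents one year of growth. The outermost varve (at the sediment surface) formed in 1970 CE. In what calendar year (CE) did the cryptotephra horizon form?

1196 CE

Total varves = 479 + 239 + 628 = 1346.
The cryptotephra horizon sits at varve 568 from the core base, so 1346 − 568 = 778 varves formed after it.
Removing the 4 false varves leaves 778 − 4 = 774 true varves beyond the cryptotephra horizon.
The varve at the sediment surface is 1970 CE, so the cryptotephra horizon dates to 1970 − 774 = 1196 CE.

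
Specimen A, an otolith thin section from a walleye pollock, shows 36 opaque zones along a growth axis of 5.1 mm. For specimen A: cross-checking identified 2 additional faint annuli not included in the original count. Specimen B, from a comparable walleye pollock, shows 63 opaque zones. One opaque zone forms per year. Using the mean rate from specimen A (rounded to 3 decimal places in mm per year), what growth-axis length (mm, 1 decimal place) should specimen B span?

8.4 mm

Specimen A: correcting the raw count gives 36 + 2 = 38 true opaque zones.
A: 5.1 mm over 38 years gives 5.1 / 38 ≈ 0.134 mm/yr.
For B, 0.134 mm/year × 63 years = 8.4 mm.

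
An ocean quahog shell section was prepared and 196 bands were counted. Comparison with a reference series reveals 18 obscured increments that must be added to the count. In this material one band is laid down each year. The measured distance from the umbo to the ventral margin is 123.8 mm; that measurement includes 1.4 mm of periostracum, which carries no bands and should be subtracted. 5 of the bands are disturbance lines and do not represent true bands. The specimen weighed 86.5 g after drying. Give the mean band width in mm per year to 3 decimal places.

0.586 mm per year

True band count = 196 − 5 + 18 = 209.
Removing the 1.4 mm offcut leaves 123.8 − 1.4 = 122.4 mm.
122.4 mm over 209 years gives 122.4 / 209 ≈ 0.586 mm per year.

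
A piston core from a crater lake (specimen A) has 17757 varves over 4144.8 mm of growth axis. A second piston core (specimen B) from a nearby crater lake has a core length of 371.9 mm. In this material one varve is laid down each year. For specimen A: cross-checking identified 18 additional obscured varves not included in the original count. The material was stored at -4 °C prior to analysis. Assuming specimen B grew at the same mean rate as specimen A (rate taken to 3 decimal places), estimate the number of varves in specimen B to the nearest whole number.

Specimen A: after corrections the count is 17757 + 18 = 17775 varves.
A: Extension rate ≈ 4144.8 / 17775 = 0.233 mm/yr.
Specimen B: 371.9 mm / 0.233 mm per year = 1596.14 years ≈ 1596 varves.

1596 varves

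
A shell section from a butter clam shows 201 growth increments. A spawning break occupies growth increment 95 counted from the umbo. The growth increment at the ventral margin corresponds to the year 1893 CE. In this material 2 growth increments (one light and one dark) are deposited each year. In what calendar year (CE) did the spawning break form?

1840 CE

201 − 95 = 106 growth increments lie beyond the spawning break toward the ventral margin.
With 2 growth increments per year, 106 / 2 = 53 years.
1893 − 53 = 1840 CE.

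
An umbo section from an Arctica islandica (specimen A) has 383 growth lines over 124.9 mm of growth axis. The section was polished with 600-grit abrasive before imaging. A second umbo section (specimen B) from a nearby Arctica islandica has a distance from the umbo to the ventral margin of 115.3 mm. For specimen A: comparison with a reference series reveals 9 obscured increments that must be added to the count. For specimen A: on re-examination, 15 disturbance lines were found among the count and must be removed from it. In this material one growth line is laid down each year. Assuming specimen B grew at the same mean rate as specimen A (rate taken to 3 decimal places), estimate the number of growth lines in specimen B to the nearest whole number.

Specimen A: true growth line count = 383 − 15 + 9 = 377.
A: Extension rate ≈ 124.9 / 377 = 0.331 mm/yr.
Specimen B: 115.3 mm / 0.331 mm per year = 348.34 years ≈ 348 growth lines.

348 growth lines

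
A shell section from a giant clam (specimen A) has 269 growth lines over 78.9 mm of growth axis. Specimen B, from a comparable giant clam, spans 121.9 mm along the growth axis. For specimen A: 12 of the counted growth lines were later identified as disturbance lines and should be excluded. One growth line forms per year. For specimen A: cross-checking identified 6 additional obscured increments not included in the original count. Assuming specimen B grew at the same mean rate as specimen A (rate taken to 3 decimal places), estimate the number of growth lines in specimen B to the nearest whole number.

406 growth lines

Specimen A: after corrections the count is 269 − 12 + 6 = 263 growth lines.
A: 78.9 mm over 263 years gives 78.9 / 263 ≈ 0.300 mm/year.
B spans 121.9 / 0.300 = 406.33 years ≈ 406 growth lines.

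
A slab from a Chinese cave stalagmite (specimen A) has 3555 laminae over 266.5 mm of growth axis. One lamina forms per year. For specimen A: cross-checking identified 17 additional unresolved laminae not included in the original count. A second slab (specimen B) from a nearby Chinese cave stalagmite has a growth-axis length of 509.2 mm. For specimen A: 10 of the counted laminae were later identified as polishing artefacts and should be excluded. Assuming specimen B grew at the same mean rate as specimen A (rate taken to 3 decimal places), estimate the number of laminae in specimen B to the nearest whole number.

6789 laminae

Specimen A: adjusted count: 3555 − 10 + 17 = 3562 laminae.
A: 266.5 mm over 3562 years gives 266.5 / 3562 ≈ 0.075 mm per year.
For B, 509.2 / 0.075 = 6789.33 years ≈ 6789 laminae.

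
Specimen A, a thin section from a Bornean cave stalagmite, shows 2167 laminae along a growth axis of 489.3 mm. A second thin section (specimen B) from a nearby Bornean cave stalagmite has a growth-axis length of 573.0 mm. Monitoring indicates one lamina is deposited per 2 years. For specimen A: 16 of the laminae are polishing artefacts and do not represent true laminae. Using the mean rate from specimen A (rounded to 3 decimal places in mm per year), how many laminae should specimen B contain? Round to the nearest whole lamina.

Specimen A: true lamina count = 2167 − 16 = 2151.
Specimen A: at 2 years per lamina, 2151 × 2 = 4302 years.
A: 489.3 mm over 4302 years gives 489.3 / 4302 ≈ 0.114 mm per year.
Specimen B: 573.0 mm / 0.114 mm per year = 5026.32 years; at 2 years per lamina that is 5026.32 / 2 ≈ 2513 laminae.

2513 laminae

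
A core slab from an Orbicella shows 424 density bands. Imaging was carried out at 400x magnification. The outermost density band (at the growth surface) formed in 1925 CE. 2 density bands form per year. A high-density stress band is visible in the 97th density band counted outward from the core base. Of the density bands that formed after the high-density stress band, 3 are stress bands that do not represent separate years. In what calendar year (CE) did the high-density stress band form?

Between density band 97 and the growth surface there are 424 − 97 = 327 density bands.
327 − 3 false = 324 true density bands after the high-density stress band.
324 density bands at 2 per year is 324 / 2 = 162 years.
Counting back 162 years from 1925 CE places the high-density stress band in 1925 − 162 = 1763 CE.

1763 CE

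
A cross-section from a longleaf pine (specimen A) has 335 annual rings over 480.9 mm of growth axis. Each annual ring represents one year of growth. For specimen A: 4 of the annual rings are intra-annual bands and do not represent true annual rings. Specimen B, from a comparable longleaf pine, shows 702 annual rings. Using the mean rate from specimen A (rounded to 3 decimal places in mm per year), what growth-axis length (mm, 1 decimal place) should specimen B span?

1020.0 mm

Specimen A: true annual ring count = 335 − 4 = 331.
A: Extension rate ≈ 480.9 / 331 = 1.453 mm per year.
Length of B = 1.453 × 702 = 1020.0 mm.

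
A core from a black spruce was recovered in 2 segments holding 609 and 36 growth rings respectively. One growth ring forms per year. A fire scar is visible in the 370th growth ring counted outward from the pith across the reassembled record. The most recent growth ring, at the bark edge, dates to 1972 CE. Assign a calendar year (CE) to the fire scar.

Total growth rings = 609 + 36 = 645.
645 − 370 = 275 growth rings lie beyond the fire scar toward the bark edge.
The growth ring at the bark edge is 1972 CE, so the fire scar dates to 1972 − 275 = 1697 CE.

1697 CE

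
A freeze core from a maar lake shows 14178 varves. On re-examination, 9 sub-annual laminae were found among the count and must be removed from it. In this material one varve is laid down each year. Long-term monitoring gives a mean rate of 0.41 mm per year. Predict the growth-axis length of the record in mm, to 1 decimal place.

Adjusted count: 14178 − 9 = 14169 varves.
14169 years at 0.41 mm/year gives 0.41 × 14169 = 5809.3 mm.

5809.3 mm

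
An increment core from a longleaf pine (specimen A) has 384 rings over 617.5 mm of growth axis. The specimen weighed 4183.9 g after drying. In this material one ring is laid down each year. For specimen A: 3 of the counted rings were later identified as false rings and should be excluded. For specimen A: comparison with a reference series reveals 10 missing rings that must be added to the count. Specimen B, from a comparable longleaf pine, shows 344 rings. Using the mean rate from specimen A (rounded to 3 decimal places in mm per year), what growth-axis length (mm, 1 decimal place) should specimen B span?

Specimen A: after corrections the count is 384 − 3 + 10 = 391 rings.
A: Mean rate = 617.5 mm / 391 years ≈ 1.579 mm per year.
Length of B = 1.579 × 344 = 543.2 mm.

543.2 mm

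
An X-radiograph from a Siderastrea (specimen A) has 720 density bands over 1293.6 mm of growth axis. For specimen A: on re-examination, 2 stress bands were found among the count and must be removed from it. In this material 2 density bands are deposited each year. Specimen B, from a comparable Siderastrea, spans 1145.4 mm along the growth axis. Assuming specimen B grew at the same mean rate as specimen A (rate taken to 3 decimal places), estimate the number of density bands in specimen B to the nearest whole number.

Specimen A: adjusted count: 720 − 2 = 718 density bands.
Specimen A: with 2 density bands per year, 718 / 2 = 359 years.
A: 1293.6 mm over 359 years gives 1293.6 / 359 ≈ 3.603 mm per year.
B spans 1145.4 / 3.603 = 317.90 years; at 2 density bands per year that is 317.90 × 2 ≈ 636 density bands.

636 density bands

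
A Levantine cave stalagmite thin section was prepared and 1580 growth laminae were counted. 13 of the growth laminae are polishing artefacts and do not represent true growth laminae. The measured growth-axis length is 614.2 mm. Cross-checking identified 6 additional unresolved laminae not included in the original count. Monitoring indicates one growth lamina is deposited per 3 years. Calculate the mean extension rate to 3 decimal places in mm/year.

True growth lamina count = 1580 − 13 + 6 = 1573.
Multiplying by 3 years per growth lamina: 1573 × 3 = 4719 years.
Extension rate ≈ 614.2 / 4719 = 0.130 mm/year.

0.130 mm/year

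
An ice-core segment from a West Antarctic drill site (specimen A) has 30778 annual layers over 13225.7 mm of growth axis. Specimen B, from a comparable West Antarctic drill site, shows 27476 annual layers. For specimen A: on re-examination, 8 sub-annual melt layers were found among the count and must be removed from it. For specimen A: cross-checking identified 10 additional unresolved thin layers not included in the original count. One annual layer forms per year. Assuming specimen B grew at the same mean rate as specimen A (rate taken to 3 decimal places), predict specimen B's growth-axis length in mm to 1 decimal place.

Specimen A: true annual layer count = 30778 − 8 + 10 = 30780.
A: 13225.7 mm over 30780 years gives 13225.7 / 30780 ≈ 0.430 mm/year.
Length of B = 0.430 × 27476 = 11814.7 mm.

11814.7 mm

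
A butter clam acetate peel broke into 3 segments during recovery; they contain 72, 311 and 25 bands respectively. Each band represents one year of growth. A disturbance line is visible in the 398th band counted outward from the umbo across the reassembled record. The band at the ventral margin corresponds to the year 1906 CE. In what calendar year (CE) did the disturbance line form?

Total bands = 72 + 311 + 25 = 408.
Between band 398 and the ventral margin there are 408 − 398 = 10 bands.
1906 − 10 = 1896 CE.

1896 CE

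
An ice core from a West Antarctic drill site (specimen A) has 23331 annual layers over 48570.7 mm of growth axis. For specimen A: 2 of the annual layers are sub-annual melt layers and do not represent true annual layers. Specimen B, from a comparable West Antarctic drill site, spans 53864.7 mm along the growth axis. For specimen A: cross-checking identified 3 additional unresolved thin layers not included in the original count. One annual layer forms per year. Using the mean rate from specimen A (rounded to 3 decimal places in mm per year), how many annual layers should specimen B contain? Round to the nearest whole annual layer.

25872 annual layers

Specimen A: true annual layer count = 23331 − 2 + 3 = 23332.
A: Extension rate ≈ 48570.7 / 23332 = 2.082 mm/yr.
B spans 53864.7 / 2.082 = 25871.61 years ≈ 25872 annual layers.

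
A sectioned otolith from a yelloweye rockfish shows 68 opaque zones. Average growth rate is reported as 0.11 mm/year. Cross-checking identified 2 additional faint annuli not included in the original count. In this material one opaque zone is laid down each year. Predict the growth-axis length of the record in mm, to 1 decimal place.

True opaque zone count = 68 + 2 = 70.
70 years at 0.11 mm/year gives 0.11 × 70 = 7.7 mm.

7.7 mm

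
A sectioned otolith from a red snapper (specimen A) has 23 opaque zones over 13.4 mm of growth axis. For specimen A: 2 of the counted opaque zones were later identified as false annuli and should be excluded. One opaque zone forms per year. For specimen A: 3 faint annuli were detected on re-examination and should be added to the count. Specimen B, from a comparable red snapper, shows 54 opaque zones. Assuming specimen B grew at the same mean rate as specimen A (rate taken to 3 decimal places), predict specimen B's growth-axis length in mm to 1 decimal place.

Specimen A: correcting the raw count gives 23 − 2 + 3 = 24 true opaque zones.
A: 13.4 mm over 24 years gives 13.4 / 24 ≈ 0.558 mm/year.
For B, 0.558 mm/year × 54 years = 30.1 mm.

30.1 mm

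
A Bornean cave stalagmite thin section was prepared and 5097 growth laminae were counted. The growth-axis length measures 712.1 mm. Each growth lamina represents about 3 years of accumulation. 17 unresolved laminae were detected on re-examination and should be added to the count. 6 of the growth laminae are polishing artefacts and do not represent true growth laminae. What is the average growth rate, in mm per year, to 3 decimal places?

0.046 mm per year

Correcting the raw count gives 5097 − 6 + 17 = 5108 true growth laminae.
5108 growth laminae at 3 years each span 5108 × 3 = 15324 years.
Extension rate ≈ 712.1 / 15324 = 0.046 mm per year.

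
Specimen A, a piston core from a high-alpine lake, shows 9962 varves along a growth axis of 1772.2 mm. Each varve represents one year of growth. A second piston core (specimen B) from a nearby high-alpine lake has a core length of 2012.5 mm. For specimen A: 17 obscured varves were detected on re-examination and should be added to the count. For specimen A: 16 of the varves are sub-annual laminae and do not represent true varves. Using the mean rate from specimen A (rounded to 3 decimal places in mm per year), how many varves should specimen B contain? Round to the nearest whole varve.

11306 varves

Specimen A: correcting the raw count gives 9962 − 16 + 17 = 9963 true varves.
A: Mean rate = 1772.2 mm / 9963 years ≈ 0.178 mm/yr.
Specimen B: 2012.5 mm / 0.178 mm per year = 11306.18 years ≈ 11306 varves.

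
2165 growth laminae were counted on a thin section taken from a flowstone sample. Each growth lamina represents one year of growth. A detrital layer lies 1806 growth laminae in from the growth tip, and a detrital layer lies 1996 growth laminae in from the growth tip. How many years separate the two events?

1996 − 1806 = 190 growth laminae lie between the two events.
At one growth lamina per year, 190 years elapsed between them.

190 years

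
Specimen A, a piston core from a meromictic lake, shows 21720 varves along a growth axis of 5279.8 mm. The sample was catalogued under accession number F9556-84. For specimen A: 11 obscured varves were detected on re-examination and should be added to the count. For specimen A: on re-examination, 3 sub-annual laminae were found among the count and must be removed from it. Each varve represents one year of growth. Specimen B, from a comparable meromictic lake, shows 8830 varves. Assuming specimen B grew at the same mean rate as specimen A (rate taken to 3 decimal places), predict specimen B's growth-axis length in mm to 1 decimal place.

2145.7 mm

Specimen A: adjusted count: 21720 − 3 + 11 = 21728 varves.
A: Extension rate ≈ 5279.8 / 21728 = 0.243 mm/year.
Length of B = 0.243 × 8830 = 2145.7 mm.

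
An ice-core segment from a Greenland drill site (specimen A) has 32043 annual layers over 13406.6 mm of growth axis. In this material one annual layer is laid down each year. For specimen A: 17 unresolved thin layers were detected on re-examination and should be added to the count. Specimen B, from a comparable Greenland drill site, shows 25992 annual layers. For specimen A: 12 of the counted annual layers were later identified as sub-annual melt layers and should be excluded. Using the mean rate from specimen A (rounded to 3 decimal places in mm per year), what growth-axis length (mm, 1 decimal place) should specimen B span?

Specimen A: true annual layer count = 32043 − 12 + 17 = 32048.
A: Mean rate = 13406.6 mm / 32048 years ≈ 0.418 mm per year.
For B, 0.418 mm/year × 25992 years = 10864.7 mm.

10864.7 mm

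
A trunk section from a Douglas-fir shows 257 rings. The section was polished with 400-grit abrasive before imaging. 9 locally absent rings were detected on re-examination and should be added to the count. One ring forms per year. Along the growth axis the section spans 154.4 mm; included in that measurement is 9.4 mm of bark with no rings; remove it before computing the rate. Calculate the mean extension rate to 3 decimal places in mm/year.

0.545 mm/year

Correcting the raw count gives 257 + 9 = 266 true rings.
Removing the 9.4 mm offcut leaves 154.4 − 9.4 = 145.0 mm.
Extension rate ≈ 145.0 / 266 = 0.545 mm/year.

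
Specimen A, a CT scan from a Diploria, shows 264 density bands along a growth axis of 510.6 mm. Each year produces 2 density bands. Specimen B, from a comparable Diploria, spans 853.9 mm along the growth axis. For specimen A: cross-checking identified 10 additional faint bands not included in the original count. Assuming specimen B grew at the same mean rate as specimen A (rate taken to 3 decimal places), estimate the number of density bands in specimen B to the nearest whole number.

458 density bands

Specimen A: true density band count = 264 + 10 = 274.
Specimen A: dividing by 2 density bands per year: 274 / 2 = 137 years.
A: 510.6 mm over 137 years gives 510.6 / 137 ≈ 3.727 mm per year.
Specimen B: 853.9 mm / 3.727 mm per year = 229.11 years; at 2 density bands per year that is 229.11 × 2 ≈ 458 density bands.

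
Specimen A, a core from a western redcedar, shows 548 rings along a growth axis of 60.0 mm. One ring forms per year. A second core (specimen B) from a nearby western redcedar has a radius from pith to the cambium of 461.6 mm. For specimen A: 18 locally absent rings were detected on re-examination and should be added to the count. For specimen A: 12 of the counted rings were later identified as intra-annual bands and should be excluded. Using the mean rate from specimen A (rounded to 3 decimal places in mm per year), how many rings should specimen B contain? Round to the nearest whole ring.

Specimen A: after corrections the count is 548 − 12 + 18 = 554 rings.
A: Extension rate ≈ 60.0 / 554 = 0.108 mm/yr.
For B, 461.6 / 0.108 = 4274.07 years ≈ 4274 rings.

4274 rings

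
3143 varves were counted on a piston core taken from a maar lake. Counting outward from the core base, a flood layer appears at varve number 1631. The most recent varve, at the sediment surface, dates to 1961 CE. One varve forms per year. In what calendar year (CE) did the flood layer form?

Between varve 1631 and the sediment surface there are 3143 − 1631 = 1512 varves.
The varve at the sediment surface is 1961 CE, so the flood layer dates to 1961 − 1512 = 449 CE.

449 CE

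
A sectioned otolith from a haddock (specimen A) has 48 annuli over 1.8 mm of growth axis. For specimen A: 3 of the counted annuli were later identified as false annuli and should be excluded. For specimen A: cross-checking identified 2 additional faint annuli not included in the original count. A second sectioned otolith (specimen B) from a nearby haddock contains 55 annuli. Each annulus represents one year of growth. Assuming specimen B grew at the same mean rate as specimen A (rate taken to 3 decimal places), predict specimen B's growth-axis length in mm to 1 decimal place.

2.1 mm

Specimen A: true annulus count = 48 − 3 + 2 = 47.
A: Extension rate ≈ 1.8 / 47 = 0.038 mm/year.
B's length ≈ 0.038 × 55 = 2.1 mm.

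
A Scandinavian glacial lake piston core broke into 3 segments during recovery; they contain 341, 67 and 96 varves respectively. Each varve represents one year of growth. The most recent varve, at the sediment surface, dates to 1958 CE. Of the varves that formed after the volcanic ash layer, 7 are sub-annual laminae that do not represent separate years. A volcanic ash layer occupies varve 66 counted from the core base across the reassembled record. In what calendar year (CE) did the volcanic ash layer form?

Total varves = 341 + 67 + 96 = 504.
Between varve 66 and the sediment surface there are 504 − 66 = 438 varves.
Excluding 7 false varves: 438 − 7 = 431.
The varve at the sediment surface is 1958 CE, so the volcanic ash layer dates to 1958 − 431 = 1527 CE.

1527 CE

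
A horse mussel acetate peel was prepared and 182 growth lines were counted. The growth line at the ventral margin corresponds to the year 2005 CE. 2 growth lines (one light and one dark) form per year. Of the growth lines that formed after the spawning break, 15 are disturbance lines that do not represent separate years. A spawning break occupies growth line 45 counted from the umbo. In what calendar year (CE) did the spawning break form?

1944 CE

The spawning break sits at growth line 45 from the umbo, so 182 − 45 = 137 growth lines formed after it.
137 − 15 false = 122 true growth lines after the spawning break.
Dividing by 2 growth lines per year: 122 / 2 = 61 years.
The growth line at the ventral margin is 2005 CE, so the spawning break dates to 2005 − 61 = 1944 CE.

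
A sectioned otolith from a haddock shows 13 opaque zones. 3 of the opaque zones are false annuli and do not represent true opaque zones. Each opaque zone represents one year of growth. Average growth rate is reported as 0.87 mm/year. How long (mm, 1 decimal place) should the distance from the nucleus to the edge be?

8.7 mm

Correcting the raw count gives 13 − 3 = 10 true opaque zones.
10 years at 0.87 mm/year gives 0.87 × 10 = 8.7 mm.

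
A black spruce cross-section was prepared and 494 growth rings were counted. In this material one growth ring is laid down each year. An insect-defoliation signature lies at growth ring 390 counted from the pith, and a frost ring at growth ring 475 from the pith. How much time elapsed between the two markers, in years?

85 years

The two markers are separated by 475 − 390 = 85 growth rings.
At one growth ring per year, 85 years elapsed between them.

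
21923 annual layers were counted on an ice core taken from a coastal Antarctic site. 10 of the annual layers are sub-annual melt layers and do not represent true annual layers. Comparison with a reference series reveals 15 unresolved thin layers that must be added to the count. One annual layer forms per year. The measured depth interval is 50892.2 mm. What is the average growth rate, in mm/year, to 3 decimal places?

2.321 mm/year

True annual layer count = 21923 − 10 + 15 = 21928.
Mean rate = 50892.2 mm / 21928 years ≈ 2.321 mm/year.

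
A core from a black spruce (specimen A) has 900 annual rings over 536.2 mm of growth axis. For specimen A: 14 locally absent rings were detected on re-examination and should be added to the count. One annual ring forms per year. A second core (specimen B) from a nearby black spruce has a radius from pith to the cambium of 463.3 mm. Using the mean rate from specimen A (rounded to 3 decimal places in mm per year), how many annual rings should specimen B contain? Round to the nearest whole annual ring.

789 annual rings

Specimen A: true annual ring count = 900 + 14 = 914.
A: Mean rate = 536.2 mm / 914 years ≈ 0.587 mm/year.
B spans 463.3 / 0.587 = 789.27 years ≈ 789 annual rings.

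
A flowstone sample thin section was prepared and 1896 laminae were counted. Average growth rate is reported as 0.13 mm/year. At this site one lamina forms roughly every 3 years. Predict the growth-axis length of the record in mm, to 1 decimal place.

1896 laminae at 3 years each span 1896 × 3 = 5688 years.
5688 years at 0.13 mm/year gives 0.13 × 5688 = 739.4 mm.

739.4 mm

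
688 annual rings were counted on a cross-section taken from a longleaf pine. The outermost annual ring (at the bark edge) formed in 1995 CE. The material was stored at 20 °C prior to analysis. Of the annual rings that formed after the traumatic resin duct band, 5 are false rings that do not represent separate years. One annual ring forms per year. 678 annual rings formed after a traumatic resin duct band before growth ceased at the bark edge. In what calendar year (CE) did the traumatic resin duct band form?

678 annual rings post-date the traumatic resin duct band.
Excluding 5 false annual rings: 678 − 5 = 673.
The annual ring at the bark edge is 1995 CE, so the traumatic resin duct band dates to 1995 − 673 = 1322 CE.

1322 CE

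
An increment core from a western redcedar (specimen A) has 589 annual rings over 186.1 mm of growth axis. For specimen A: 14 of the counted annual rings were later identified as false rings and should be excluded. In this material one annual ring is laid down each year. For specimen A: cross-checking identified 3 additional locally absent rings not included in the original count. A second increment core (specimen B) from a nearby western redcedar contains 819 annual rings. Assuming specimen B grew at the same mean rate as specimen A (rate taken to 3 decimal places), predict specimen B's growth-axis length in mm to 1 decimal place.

Specimen A: correcting the raw count gives 589 − 14 + 3 = 578 true annual rings.
A: 186.1 mm over 578 years gives 186.1 / 578 ≈ 0.322 mm/yr.
B's length ≈ 0.322 × 819 = 263.7 mm.

263.7 mm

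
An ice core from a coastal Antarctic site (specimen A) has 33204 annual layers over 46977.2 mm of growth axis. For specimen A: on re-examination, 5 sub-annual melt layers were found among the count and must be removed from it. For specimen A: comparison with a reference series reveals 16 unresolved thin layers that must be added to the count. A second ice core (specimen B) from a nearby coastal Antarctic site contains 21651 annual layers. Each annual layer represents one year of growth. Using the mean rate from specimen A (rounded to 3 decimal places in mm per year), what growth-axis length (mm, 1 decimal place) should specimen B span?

30614.5 mm

Specimen A: correcting the raw count gives 33204 − 5 + 16 = 33215 true annual layers.
A: Mean rate = 46977.2 mm / 33215 years ≈ 1.414 mm/yr.
For B, 1.414 mm/year × 21651 years = 30614.5 mm.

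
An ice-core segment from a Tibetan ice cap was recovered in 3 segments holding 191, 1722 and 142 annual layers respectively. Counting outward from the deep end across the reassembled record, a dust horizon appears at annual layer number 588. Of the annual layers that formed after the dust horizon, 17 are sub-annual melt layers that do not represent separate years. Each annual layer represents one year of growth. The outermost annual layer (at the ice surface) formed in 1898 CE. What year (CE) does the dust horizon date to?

Total annual layers = 191 + 1722 + 142 = 2055.
Between annual layer 588 and the ice surface there are 2055 − 588 = 1467 annual layers.
Excluding 17 false annual layers: 1467 − 17 = 1450.
The annual layer at the ice surface is 1898 CE, so the dust horizon dates to 1898 − 1450 = 448 CE.

448 CE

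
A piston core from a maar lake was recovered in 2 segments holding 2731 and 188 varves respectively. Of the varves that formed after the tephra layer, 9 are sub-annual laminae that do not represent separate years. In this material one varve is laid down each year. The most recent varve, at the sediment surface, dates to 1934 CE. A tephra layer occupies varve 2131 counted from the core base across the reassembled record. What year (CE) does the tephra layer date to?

Total varves = 2731 + 188 = 2919.
Between varve 2131 and the sediment surface there are 2919 − 2131 = 788 varves.
Excluding 9 false varves: 788 − 9 = 779.
The varve at the sediment surface is 1934 CE, so the tephra layer dates to 1934 − 779 = 1155 CE.

1155 CE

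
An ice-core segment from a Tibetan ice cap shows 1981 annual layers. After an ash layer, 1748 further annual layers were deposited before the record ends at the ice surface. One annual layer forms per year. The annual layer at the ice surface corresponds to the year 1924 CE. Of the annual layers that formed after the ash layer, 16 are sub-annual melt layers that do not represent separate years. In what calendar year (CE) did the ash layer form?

192 CE

There are 1748 annual layers younger than the ash layer.
Removing the 16 false annual layers leaves 1748 − 16 = 1732 true annual layers beyond the ash layer.
The annual layer at the ice surface is 1924 CE, so the ash layer dates to 1924 − 1732 = 192 CE.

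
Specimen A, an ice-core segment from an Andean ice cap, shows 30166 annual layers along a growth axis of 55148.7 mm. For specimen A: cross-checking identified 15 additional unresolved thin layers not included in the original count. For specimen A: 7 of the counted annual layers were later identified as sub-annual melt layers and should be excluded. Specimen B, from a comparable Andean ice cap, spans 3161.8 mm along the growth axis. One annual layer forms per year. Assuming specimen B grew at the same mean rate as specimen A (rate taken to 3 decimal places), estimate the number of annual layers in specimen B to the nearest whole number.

1730 annual layers

Specimen A: after corrections the count is 30166 − 7 + 15 = 30174 annual layers.
A: 55148.7 mm over 30174 years gives 55148.7 / 30174 ≈ 1.828 mm/year.
Specimen B: 3161.8 mm / 1.828 mm per year = 1729.65 years ≈ 1730 annual layers.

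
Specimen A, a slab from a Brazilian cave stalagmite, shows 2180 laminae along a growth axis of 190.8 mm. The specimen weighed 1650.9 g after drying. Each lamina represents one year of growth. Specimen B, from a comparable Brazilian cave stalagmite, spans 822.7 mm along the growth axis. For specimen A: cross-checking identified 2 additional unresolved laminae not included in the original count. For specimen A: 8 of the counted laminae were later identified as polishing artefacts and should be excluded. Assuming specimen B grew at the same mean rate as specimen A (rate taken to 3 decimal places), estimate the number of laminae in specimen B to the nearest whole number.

Specimen A: adjusted count: 2180 − 8 + 2 = 2174 laminae.
A: Mean rate = 190.8 mm / 2174 years ≈ 0.088 mm per year.
Specimen B: 822.7 mm / 0.088 mm per year = 9348.86 years ≈ 9349 laminae.

9349 laminae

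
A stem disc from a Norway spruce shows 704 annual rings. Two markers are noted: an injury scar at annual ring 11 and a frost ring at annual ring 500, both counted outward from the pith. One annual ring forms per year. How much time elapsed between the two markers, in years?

489 yr

500 − 11 = 489 annual rings lie between the two events.
At one annual ring per year, 489 years elapsed between them.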